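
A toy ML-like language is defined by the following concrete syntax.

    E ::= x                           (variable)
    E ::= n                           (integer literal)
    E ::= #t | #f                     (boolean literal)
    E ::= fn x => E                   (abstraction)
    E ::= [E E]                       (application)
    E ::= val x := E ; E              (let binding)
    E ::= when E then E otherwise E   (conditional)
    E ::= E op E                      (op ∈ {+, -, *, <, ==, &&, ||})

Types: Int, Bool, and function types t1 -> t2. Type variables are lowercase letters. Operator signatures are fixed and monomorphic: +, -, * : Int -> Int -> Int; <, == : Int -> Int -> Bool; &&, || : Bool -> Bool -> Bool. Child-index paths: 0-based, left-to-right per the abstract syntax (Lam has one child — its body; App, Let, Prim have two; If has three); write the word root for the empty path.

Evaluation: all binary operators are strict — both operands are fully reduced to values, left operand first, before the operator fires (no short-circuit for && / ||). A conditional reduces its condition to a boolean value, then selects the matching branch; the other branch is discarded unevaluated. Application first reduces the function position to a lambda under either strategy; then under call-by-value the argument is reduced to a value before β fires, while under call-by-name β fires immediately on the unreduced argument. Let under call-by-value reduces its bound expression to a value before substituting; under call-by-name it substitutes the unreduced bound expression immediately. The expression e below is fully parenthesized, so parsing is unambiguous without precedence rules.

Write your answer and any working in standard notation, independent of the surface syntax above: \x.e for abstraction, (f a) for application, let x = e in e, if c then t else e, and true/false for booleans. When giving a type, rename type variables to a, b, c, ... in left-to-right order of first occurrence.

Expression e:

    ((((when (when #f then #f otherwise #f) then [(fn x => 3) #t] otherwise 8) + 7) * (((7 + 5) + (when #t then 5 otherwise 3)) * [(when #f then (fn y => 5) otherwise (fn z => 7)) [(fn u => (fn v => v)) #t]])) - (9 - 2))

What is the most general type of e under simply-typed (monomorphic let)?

Answer: Int

Derivation:
  unify Bool ~ Bool
  unify Bool ~ Bool
  unify Bool ~ Bool
\x._ : a -> Int
  unify a -> Int ~ Bool -> b
  unify a ~ Bool
  unify Int ~ b
_ _ : Int
  unify Int ~ Int
  unify Int ~ Int
  unify Int ~ Int
  unify Int ~ Int
  unify Int ~ Int
  unify Int ~ Int
  unify Int ~ Int
  unify Bool ~ Bool
  unify Int ~ Int
  unify Int ~ Int
  unify Int ~ Int
  unify Bool ~ Bool
\y._ : c -> Int
\z._ : d -> Int
  unify c -> Int ~ d -> Int
  unify c ~ d
  unify Int ~ Int
v : f
\v._ : f -> f
\u._ : e -> f -> f
  unify e -> f -> f ~ Bool -> g
  unify e ~ Bool
  unify f -> f ~ g
_ _ : f -> f
  unify d -> Int ~ (f -> f) -> h
  unify d ~ f -> f
  unify Int ~ h
_ _ : Int
  unify Int ~ Int
  unify Int ~ Int
  unify Int ~ Int
  unify Int ~ Int
  unify Int ~ Int
  unify Int ~ Int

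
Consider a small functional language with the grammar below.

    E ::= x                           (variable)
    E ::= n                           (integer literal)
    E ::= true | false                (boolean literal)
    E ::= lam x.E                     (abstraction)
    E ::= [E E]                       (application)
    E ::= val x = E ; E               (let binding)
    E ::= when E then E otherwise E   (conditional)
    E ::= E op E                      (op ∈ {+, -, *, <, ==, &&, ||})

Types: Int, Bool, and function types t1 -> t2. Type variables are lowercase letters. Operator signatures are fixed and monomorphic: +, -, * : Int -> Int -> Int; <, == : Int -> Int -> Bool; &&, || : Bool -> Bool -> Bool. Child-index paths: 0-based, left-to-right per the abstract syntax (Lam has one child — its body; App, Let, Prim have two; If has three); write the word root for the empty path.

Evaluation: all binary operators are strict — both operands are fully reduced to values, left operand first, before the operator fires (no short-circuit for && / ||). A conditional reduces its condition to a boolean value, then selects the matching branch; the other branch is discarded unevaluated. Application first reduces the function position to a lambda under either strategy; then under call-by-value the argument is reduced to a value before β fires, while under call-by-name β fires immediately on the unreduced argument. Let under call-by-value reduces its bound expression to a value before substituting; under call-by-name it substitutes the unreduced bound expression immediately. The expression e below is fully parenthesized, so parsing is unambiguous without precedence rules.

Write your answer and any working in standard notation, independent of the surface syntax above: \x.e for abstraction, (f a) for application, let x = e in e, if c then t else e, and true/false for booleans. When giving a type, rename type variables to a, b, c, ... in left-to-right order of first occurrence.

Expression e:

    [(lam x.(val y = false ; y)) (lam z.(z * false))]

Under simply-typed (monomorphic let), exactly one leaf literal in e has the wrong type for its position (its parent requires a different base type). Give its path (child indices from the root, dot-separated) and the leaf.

Working:
let y : Bool
y : Bool
\x._ : a -> Bool
z : b
  unify b ~ Int
  unify Bool ~ Int
  FAIL: mismatch Bool ~ Int

Answer: 1.0.1 : false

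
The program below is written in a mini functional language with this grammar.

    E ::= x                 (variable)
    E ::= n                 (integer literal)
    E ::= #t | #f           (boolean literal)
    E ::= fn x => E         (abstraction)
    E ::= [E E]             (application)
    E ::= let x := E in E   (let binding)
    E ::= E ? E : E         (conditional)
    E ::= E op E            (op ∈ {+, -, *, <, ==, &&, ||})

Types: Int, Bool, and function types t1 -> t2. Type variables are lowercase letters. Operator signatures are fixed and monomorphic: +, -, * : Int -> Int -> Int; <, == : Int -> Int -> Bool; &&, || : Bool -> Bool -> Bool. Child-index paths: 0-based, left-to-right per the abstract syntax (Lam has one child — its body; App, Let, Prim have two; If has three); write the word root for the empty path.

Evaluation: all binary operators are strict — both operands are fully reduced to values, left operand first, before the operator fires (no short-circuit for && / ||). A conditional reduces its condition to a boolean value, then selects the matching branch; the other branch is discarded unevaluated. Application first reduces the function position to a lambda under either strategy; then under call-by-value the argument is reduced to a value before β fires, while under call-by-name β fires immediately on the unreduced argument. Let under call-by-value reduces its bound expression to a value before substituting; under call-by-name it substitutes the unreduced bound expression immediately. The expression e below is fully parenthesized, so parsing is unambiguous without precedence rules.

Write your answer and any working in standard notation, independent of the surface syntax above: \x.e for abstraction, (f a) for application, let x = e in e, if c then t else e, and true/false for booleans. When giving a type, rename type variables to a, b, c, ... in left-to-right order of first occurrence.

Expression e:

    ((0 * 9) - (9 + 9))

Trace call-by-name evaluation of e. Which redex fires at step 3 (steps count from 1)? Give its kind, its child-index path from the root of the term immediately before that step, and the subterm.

Trace:
step 0: ((0 * 9) - (9 + 9))
step 1: [delta@0] (0 - (9 + 9))
step 2: [delta@1] (0 - 18)
step 3: [delta@root] -18

Answer: delta at root : (0 - 18)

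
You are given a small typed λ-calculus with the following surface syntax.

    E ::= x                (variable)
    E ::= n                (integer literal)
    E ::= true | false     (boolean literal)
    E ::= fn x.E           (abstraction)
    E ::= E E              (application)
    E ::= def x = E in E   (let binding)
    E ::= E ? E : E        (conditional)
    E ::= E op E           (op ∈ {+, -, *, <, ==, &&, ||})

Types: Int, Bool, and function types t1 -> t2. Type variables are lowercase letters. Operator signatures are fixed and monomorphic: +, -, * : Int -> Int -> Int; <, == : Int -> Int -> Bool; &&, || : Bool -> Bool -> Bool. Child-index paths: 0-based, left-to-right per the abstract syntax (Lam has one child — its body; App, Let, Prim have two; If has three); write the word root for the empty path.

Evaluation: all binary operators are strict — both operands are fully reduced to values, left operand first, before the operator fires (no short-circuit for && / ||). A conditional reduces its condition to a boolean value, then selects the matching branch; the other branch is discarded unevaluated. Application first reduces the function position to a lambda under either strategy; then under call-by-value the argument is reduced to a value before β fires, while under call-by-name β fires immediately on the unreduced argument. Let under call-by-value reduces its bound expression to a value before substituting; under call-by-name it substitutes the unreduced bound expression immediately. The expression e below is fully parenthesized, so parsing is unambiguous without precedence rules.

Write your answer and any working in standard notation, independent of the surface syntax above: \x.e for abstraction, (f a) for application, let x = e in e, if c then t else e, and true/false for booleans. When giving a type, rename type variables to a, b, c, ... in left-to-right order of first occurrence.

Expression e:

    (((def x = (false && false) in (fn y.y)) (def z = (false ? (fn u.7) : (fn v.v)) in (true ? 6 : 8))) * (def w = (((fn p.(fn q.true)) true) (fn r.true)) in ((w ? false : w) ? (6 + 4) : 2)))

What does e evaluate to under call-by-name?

Trace:
step 0: (((let x = (false && false) in (\y.y)) (let z = (if false then (\u.7) else (\v.v)) in (if true then 6 else 8))) * (let w = (((\p.(\q.true)) true) (\r.true)) in (if (if w then false else w) then (6 + 4) else 2)))
step 1: [let@0.0] (((\y.y) (let z = (if false then (\u.7) else (\v.v)) in (if true then 6 else 8))) * (let w = (((\p.(\q.true)) true) (\r.true)) in (if (if w then false else w) then (6 + 4) else 2)))
step 2: [beta@0] ((let z = (if false then (\u.7) else (\v.v)) in (if true then 6 else 8)) * (let w = (((\p.(\q.true)) true) (\r.true)) in (if (if w then false else w) then (6 + 4) else 2)))
step 3: [let@0] ((if true then 6 else 8) * (let w = (((\p.(\q.true)) true) (\r.true)) in (if (if w then false else w) then (6 + 4) else 2)))
step 4: [if@0] (6 * (let w = (((\p.(\q.true)) true) (\r.true)) in (if (if w then false else w) then (6 + 4) else 2)))
step 5: [let@1] (6 * (if (if (((\p.(\q.true)) true) (\r.true)) then false else (((\p.(\q.true)) true) (\r.true))) then (6 + 4) else 2))
step 6: [beta@1.0.0.0] (6 * (if (if ((\q.true) (\r.true)) then false else (((\p.(\q.true)) true) (\r.true))) then (6 + 4) else 2))
step 7: [beta@1.0.0] (6 * (if (if true then false else (((\p.(\q.true)) true) (\r.true))) then (6 + 4) else 2))
step 8: [if@1.0] (6 * (if false then (6 + 4) else 2))
step 9: [if@1] (6 * 2)
step 10: [delta@root] 12

Answer: 12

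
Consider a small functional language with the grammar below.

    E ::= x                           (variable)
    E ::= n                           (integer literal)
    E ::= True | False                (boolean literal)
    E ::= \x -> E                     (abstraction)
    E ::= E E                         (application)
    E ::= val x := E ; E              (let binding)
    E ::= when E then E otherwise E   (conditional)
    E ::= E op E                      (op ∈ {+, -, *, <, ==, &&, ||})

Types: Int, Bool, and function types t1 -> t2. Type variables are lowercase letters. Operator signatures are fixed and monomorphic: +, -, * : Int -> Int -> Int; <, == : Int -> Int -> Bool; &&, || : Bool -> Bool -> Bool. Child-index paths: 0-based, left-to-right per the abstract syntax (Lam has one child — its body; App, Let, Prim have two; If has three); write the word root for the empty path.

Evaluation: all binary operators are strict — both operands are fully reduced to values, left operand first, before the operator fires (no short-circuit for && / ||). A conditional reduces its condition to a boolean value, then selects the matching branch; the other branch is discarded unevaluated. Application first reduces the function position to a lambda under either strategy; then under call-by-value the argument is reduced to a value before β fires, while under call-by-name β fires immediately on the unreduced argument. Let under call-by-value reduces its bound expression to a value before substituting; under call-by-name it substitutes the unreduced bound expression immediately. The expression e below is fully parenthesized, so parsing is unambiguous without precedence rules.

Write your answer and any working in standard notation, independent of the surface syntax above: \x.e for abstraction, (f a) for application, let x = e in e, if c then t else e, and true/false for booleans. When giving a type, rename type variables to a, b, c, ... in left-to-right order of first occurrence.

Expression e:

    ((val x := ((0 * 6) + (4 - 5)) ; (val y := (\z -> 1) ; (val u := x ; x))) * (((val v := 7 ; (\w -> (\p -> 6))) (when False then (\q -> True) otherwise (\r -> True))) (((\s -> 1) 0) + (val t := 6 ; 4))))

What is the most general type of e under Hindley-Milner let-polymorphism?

Answer: Int

Derivation:
  unify Int ~ Int
  unify Int ~ Int
  unify Int ~ Int
  unify Int ~ Int
  unify Int ~ Int
  unify Int ~ Int
let x : Int
\z._ : a -> Int
let y : forall. a -> Int
x : Int
let u : Int
x : Int
  unify Int ~ Int
let v : Int
\p._ : c -> Int
\w._ : b -> c -> Int
  unify Bool ~ Bool
\q._ : d -> Bool
\r._ : e -> Bool
  unify d -> Bool ~ e -> Bool
  unify d ~ e
  unify Bool ~ Bool
  unify b -> c -> Int ~ (e -> Bool) -> f
  unify b ~ e -> Bool
  unify c -> Int ~ f
_ _ : c -> Int
\s._ : g -> Int
  unify g -> Int ~ Int -> h
  unify g ~ Int
  unify Int ~ h
_ _ : Int
  unify Int ~ Int
let t : Int
  unify Int ~ Int
  unify c -> Int ~ Int -> i
  unify c ~ Int
  unify Int ~ i
_ _ : Int
  unify Int ~ Int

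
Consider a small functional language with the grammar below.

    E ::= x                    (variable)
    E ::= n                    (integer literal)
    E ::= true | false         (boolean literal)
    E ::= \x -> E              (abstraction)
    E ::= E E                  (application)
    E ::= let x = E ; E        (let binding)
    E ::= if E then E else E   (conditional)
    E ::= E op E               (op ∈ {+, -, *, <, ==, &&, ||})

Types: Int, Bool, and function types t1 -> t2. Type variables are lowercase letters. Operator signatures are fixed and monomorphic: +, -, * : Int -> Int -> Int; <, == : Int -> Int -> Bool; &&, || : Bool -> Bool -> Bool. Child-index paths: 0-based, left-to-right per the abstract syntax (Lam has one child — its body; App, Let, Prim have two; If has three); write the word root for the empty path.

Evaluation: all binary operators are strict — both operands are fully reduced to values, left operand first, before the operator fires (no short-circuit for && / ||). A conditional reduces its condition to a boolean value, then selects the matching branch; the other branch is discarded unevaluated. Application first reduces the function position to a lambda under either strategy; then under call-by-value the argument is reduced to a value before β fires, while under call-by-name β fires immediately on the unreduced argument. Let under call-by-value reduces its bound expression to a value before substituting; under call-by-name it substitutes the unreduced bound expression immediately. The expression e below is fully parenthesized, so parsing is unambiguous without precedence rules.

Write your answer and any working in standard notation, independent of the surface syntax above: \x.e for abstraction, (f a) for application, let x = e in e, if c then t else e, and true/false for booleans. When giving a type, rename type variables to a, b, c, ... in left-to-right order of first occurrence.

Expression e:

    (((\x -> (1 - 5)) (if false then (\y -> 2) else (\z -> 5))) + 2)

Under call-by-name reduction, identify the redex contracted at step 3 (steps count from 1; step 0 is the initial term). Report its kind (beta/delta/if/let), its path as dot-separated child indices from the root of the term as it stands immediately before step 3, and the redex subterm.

Derivation:
step 0: (((\x.(1 - 5)) (if false then (\y.2) else (\z.5))) + 2)
step 1: [beta@0] ((1 - 5) + 2)
step 2: [delta@0] (-4 + 2)
step 3: [delta@root] -2

Answer: delta at root : (-4 + 2)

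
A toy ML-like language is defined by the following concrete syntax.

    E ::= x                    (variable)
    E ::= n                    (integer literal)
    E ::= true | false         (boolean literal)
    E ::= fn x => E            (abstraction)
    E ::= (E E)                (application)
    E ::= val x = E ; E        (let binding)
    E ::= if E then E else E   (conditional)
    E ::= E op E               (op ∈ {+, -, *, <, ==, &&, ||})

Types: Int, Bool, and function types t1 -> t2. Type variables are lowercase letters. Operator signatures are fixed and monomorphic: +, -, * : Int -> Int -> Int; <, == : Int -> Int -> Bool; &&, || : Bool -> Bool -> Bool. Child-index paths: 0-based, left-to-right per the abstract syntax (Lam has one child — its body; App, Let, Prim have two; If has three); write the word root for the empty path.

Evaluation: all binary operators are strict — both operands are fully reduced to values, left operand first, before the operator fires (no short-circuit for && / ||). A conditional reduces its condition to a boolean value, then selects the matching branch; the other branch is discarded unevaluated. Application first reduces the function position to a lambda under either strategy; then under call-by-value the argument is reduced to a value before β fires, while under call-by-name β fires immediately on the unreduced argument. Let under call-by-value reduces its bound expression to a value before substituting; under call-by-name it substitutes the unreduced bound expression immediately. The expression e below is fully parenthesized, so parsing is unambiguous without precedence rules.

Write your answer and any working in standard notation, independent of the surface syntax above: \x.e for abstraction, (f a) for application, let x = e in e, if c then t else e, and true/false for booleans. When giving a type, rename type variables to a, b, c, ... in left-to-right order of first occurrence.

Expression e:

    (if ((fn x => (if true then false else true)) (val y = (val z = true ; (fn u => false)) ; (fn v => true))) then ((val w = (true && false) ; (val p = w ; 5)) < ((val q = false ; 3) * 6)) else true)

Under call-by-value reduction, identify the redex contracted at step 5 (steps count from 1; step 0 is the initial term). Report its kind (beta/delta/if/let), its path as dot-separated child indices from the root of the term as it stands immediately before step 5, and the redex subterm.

Derivation:
step 0: (if ((\x.(if true then false else true)) (let y = (let z = true in (\u.false)) in (\v.true))) then ((let w = (true && false) in (let p = w in 5)) < ((let q = false in 3) * 6)) else true)
step 1: [let@0.1.0] (if ((\x.(if true then false else true)) (let y = (\u.false) in (\v.true))) then ((let w = (true && false) in (let p = w in 5)) < ((let q = false in 3) * 6)) else true)
step 2: [let@0.1] (if ((\x.(if true then false else true)) (\v.true)) then ((let w = (true && false) in (let p = w in 5)) < ((let q = false in 3) * 6)) else true)
step 3: [beta@0] (if (if true then false else true) then ((let w = (true && false) in (let p = w in 5)) < ((let q = false in 3) * 6)) else true)
step 4: [if@0] (if false then ((let w = (true && false) in (let p = w in 5)) < ((let q = false in 3) * 6)) else true)
step 5: [if@root] true

Answer: if at root : (if false then ((let w = (true && false) in (let p = w in 5)) < ((let q = false in 3) * 6)) else true)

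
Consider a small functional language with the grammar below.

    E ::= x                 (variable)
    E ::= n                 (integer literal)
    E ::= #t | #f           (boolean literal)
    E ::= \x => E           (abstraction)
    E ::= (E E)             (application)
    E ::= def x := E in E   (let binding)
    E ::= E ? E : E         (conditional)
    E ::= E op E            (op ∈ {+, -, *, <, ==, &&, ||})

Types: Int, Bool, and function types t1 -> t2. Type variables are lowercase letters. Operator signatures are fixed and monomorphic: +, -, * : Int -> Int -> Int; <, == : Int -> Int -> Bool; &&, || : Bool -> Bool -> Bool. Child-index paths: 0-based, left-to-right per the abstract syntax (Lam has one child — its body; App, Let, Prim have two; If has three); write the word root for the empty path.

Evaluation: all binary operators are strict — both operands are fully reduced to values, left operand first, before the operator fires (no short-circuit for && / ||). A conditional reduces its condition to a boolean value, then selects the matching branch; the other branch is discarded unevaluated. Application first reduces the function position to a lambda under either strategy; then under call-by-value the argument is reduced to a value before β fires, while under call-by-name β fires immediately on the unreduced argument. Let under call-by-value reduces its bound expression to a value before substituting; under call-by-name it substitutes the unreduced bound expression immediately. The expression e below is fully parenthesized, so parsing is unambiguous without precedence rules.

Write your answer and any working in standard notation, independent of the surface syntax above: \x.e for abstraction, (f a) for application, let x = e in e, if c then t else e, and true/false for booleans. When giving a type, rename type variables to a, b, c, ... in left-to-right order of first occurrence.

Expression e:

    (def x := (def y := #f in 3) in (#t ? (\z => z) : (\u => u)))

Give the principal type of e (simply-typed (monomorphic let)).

Derivation:
let y : Bool
let x : Int
  unify Bool ~ Bool
z : a
\z._ : a -> a
u : b
\u._ : b -> b
  unify a -> a ~ b -> b
  unify a ~ b
  unify b ~ b

Answer: a -> a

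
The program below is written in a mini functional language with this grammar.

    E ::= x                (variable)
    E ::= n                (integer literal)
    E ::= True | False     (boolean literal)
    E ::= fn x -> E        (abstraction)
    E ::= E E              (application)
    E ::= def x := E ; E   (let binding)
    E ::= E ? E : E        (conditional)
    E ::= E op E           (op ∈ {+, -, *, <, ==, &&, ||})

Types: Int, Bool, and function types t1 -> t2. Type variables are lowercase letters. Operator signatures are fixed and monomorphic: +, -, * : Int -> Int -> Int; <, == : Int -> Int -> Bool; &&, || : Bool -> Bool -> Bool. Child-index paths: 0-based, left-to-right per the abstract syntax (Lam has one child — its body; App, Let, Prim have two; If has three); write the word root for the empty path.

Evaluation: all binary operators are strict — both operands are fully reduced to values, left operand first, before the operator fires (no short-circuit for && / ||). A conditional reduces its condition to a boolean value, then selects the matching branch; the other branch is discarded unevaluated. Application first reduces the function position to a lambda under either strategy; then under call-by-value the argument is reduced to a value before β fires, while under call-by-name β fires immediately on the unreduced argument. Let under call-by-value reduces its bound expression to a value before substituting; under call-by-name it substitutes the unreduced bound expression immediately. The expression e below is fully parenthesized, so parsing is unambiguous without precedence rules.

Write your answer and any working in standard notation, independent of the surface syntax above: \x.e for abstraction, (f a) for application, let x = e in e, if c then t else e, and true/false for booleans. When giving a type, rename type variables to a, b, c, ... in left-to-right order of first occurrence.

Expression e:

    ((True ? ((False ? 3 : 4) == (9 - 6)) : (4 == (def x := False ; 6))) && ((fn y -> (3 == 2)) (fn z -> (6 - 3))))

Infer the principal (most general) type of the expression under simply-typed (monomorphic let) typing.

Answer: Bool

Derivation:
  unify Bool ~ Bool
  unify Bool ~ Bool
  unify Int ~ Int
  unify Int ~ Int
  unify Int ~ Int
  unify Int ~ Int
  unify Int ~ Int
  unify Int ~ Int
let x : Bool
  unify Int ~ Int
  unify Bool ~ Bool
  unify Bool ~ Bool
  unify Int ~ Int
  unify Int ~ Int
\y._ : a -> Bool
  unify Int ~ Int
  unify Int ~ Int
\z._ : b -> Int
  unify a -> Bool ~ (b -> Int) -> c
  unify a ~ b -> Int
  unify Bool ~ c
_ _ : Bool
  unify Bool ~ Bool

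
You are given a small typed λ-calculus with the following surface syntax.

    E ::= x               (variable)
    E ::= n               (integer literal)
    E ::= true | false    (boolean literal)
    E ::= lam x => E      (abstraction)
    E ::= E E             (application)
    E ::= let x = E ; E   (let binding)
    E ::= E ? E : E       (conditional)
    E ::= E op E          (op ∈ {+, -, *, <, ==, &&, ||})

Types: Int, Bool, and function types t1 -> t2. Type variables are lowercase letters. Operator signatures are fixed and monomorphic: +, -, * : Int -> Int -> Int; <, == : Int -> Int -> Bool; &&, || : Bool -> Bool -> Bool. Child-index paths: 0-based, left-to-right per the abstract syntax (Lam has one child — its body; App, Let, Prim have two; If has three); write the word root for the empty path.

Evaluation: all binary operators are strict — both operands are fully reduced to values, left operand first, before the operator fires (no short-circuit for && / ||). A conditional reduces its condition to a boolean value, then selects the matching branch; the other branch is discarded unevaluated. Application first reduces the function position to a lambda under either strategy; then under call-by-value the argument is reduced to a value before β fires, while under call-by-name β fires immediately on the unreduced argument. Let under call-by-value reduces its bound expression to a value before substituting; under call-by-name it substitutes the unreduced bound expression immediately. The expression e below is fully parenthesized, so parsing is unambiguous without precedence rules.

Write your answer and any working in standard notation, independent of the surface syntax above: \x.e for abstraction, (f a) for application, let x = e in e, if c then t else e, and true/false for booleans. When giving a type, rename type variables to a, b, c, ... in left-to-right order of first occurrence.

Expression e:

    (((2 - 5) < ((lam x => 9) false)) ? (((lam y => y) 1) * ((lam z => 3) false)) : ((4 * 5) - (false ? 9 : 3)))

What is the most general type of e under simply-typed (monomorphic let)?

Derivation:
  unify Int ~ Int
  unify Int ~ Int
  unify Int ~ Int
\x._ : a -> Int
  unify a -> Int ~ Bool -> b
  unify a ~ Bool
  unify Int ~ b
_ _ : Int
  unify Int ~ Int
  unify Bool ~ Bool
y : c
\y._ : c -> c
  unify c -> c ~ Int -> d
  unify c ~ Int
  unify Int ~ d
_ _ : Int
  unify Int ~ Int
\z._ : e -> Int
  unify e -> Int ~ Bool -> f
  unify e ~ Bool
  unify Int ~ f
_ _ : Int
  unify Int ~ Int
  unify Int ~ Int
  unify Int ~ Int
  unify Int ~ Int
  unify Bool ~ Bool
  unify Int ~ Int
  unify Int ~ Int
  unify Int ~ Int

Answer: Int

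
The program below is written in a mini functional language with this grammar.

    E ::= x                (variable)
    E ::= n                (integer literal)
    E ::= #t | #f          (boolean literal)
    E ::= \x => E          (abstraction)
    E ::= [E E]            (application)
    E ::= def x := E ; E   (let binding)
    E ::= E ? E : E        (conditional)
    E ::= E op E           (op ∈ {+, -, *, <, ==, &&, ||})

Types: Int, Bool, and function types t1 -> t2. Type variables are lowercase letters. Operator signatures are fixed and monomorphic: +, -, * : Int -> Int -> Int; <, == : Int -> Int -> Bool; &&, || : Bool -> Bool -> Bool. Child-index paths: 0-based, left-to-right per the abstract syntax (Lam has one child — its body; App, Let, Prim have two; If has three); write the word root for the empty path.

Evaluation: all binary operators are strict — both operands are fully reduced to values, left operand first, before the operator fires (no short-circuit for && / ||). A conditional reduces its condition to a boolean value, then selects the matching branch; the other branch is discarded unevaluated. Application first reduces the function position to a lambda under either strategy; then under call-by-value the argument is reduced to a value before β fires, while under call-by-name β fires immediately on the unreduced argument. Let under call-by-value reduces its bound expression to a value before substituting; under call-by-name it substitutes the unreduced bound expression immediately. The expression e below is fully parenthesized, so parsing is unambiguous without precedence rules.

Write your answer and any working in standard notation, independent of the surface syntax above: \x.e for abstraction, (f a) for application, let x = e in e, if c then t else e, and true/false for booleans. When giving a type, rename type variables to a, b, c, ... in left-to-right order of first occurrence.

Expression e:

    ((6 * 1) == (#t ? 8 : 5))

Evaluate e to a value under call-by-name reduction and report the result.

Answer: false

Trace:
step 0: ((6 * 1) == (if true then 8 else 5))
step 1: [delta@0] (6 == (if true then 8 else 5))
step 2: [if@1] (6 == 8)
step 3: [delta@root] false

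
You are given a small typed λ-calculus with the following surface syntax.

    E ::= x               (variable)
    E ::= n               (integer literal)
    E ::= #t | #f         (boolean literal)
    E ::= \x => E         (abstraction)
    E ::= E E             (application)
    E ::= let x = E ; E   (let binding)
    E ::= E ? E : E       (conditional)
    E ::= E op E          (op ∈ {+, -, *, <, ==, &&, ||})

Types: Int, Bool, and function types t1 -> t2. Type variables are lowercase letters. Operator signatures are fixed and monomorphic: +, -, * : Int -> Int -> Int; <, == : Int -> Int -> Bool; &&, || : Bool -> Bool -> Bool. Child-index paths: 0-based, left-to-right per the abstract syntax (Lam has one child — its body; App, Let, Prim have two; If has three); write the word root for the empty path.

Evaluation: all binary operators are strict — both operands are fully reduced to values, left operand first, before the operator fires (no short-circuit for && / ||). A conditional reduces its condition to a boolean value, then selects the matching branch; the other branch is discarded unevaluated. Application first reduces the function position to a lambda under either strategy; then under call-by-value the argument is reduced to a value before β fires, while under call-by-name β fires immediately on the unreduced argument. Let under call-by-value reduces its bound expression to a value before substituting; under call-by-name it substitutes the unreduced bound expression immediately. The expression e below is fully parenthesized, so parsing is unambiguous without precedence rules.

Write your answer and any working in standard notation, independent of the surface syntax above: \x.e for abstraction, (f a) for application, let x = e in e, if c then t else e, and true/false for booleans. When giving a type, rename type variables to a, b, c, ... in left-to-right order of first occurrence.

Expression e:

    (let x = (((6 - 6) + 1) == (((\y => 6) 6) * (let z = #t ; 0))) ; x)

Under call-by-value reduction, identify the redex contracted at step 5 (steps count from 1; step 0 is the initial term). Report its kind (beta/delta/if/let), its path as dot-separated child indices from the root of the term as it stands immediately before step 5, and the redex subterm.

Trace:
step 0: (let x = (((6 - 6) + 1) == (((\y.6) 6) * (let z = true in 0))) in x)
step 1: [delta@0.0.0] (let x = ((0 + 1) == (((\y.6) 6) * (let z = true in 0))) in x)
step 2: [delta@0.0] (let x = (1 == (((\y.6) 6) * (let z = true in 0))) in x)
step 3: [beta@0.1.0] (let x = (1 == (6 * (let z = true in 0))) in x)
step 4: [let@0.1.1] (let x = (1 == (6 * 0)) in x)
step 5: [delta@0.1] (let x = (1 == 0) in x)

Answer: delta at 0.1 : (6 * 0)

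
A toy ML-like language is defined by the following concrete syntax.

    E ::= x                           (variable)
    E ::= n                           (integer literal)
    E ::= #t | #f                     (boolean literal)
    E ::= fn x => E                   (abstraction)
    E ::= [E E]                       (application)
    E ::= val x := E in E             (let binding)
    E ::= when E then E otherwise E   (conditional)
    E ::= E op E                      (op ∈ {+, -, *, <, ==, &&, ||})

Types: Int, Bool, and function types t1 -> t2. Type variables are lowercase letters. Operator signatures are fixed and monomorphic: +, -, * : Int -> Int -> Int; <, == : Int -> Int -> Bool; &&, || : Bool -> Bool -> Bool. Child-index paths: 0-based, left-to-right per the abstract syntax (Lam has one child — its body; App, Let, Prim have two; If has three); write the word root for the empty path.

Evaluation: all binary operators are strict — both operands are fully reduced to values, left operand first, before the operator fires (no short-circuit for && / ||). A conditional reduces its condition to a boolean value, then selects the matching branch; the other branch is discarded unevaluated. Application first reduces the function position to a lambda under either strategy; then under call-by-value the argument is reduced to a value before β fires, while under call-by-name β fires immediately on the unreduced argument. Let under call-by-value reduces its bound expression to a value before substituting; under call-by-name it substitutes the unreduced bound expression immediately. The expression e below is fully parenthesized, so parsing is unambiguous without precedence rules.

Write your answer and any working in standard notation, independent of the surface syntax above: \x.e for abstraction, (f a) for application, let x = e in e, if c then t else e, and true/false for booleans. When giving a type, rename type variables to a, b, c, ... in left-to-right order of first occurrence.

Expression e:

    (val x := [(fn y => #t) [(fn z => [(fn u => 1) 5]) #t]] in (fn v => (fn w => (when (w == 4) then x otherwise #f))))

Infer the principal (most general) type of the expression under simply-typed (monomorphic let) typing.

Derivation:
\y._ : a -> Bool
\u._ : c -> Int
  unify c -> Int ~ Int -> d
  unify c ~ Int
  unify Int ~ d
_ _ : Int
\z._ : b -> Int
  unify b -> Int ~ Bool -> e
  unify b ~ Bool
  unify Int ~ e
_ _ : Int
  unify a -> Bool ~ Int -> f
  unify a ~ Int
  unify Bool ~ f
_ _ : Bool
let x : Bool
w : h
  unify h ~ Int
  unify Int ~ Int
  unify Bool ~ Bool
x : Bool
  unify Bool ~ Bool
\w._ : Int -> Bool
\v._ : g -> Int -> Bool

Answer: a -> Int -> Bool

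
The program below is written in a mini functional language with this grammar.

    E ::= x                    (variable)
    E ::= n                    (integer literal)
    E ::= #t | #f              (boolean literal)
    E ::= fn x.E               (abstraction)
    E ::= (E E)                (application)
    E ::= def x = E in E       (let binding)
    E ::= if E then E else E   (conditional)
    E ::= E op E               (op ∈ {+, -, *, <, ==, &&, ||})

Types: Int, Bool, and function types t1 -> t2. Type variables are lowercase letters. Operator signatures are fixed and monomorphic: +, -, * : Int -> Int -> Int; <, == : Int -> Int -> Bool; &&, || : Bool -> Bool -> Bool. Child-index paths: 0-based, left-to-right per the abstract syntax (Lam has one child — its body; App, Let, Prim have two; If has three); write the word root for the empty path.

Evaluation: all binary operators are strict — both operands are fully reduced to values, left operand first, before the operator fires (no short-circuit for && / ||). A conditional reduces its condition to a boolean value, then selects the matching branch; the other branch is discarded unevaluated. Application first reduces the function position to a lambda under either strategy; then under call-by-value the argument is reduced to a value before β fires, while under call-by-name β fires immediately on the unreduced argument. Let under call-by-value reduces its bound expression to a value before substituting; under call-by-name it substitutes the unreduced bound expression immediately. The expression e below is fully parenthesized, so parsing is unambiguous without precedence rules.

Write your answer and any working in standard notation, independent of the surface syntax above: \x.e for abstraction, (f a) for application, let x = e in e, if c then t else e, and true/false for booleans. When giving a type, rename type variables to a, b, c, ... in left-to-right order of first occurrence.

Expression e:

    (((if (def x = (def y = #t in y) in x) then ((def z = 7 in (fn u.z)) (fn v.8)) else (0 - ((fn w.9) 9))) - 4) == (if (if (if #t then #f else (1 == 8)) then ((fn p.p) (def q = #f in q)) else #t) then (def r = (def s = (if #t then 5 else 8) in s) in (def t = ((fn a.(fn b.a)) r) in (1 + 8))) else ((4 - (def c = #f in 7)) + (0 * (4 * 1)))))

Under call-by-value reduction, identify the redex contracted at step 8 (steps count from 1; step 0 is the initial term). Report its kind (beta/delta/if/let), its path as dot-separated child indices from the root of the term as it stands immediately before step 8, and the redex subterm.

Trace:
step 0: (((if (let x = (let y = true in y) in x) then ((let z = 7 in (\u.z)) (\v.8)) else (0 - ((\w.9) 9))) - 4) == (if (if (if true then false else (1 == 8)) then ((\p.p) (let q = false in q)) else true) then (let r = (let s = (if true then 5 else 8) in s) in (let t = ((\a.(\b.a)) r) in (1 + 8))) else ((4 - (let c = false in 7)) + (0 * (4 * 1)))))
step 1: [let@0.0.0.0] (((if (let x = true in x) then ((let z = 7 in (\u.z)) (\v.8)) else (0 - ((\w.9) 9))) - 4) == (if (if (if true then false else (1 == 8)) then ((\p.p) (let q = false in q)) else true) then (let r = (let s = (if true then 5 else 8) in s) in (let t = ((\a.(\b.a)) r) in (1 + 8))) else ((4 - (let c = false in 7)) + (0 * (4 * 1)))))
step 2: [let@0.0.0] (((if true then ((let z = 7 in (\u.z)) (\v.8)) else (0 - ((\w.9) 9))) - 4) == (if (if (if true then false else (1 == 8)) then ((\p.p) (let q = false in q)) else true) then (let r = (let s = (if true then 5 else 8) in s) in (let t = ((\a.(\b.a)) r) in (1 + 8))) else ((4 - (let c = false in 7)) + (0 * (4 * 1)))))
step 3: [if@0.0] ((((let z = 7 in (\u.z)) (\v.8)) - 4) == (if (if (if true then false else (1 == 8)) then ((\p.p) (let q = false in q)) else true) then (let r = (let s = (if true then 5 else 8) in s) in (let t = ((\a.(\b.a)) r) in (1 + 8))) else ((4 - (let c = false in 7)) + (0 * (4 * 1)))))
step 4: [let@0.0.0] ((((\u.7) (\v.8)) - 4) == (if (if (if true then false else (1 == 8)) then ((\p.p) (let q = false in q)) else true) then (let r = (let s = (if true then 5 else 8) in s) in (let t = ((\a.(\b.a)) r) in (1 + 8))) else ((4 - (let c = false in 7)) + (0 * (4 * 1)))))
step 5: [beta@0.0] ((7 - 4) == (if (if (if true then false else (1 == 8)) then ((\p.p) (let q = false in q)) else true) then (let r = (let s = (if true then 5 else 8) in s) in (let t = ((\a.(\b.a)) r) in (1 + 8))) else ((4 - (let c = false in 7)) + (0 * (4 * 1)))))
step 6: [delta@0] (3 == (if (if (if true then false else (1 == 8)) then ((\p.p) (let q = false in q)) else true) then (let r = (let s = (if true then 5 else 8) in s) in (let t = ((\a.(\b.a)) r) in (1 + 8))) else ((4 - (let c = false in 7)) + (0 * (4 * 1)))))
step 7: [if@1.0.0] (3 == (if (if false then ((\p.p) (let q = false in q)) else true) then (let r = (let s = (if true then 5 else 8) in s) in (let t = ((\a.(\b.a)) r) in (1 + 8))) else ((4 - (let c = false in 7)) + (0 * (4 * 1)))))
step 8: [if@1.0] (3 == (if true then (let r = (let s = (if true then 5 else 8) in s) in (let t = ((\a.(\b.a)) r) in (1 + 8))) else ((4 - (let c = false in 7)) + (0 * (4 * 1)))))

Answer: if at 1.0 : (if false then ((\p.p) (let q = false in q)) else true)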